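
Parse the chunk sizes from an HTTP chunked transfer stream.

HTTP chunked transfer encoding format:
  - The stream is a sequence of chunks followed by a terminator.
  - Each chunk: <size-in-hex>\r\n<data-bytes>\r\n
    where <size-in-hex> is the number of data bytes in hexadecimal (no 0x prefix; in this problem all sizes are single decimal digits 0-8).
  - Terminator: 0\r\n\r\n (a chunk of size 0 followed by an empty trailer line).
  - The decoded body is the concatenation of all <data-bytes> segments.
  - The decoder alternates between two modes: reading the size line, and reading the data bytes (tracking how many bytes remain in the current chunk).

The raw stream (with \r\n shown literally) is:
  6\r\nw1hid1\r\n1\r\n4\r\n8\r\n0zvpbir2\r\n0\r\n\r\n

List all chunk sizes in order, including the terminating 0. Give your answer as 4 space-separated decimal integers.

Answer: 6 1 8 0

Derivation:
Chunk 1: stream[0..1]='6' size=0x6=6, data at stream[3..9]='w1hid1' -> body[0..6], body so far='w1hid1'
Chunk 2: stream[11..12]='1' size=0x1=1, data at stream[14..15]='4' -> body[6..7], body so far='w1hid14'
Chunk 3: stream[17..18]='8' size=0x8=8, data at stream[20..28]='0zvpbir2' -> body[7..15], body so far='w1hid140zvpbir2'
Chunk 4: stream[30..31]='0' size=0 (terminator). Final body='w1hid140zvpbir2' (15 bytes)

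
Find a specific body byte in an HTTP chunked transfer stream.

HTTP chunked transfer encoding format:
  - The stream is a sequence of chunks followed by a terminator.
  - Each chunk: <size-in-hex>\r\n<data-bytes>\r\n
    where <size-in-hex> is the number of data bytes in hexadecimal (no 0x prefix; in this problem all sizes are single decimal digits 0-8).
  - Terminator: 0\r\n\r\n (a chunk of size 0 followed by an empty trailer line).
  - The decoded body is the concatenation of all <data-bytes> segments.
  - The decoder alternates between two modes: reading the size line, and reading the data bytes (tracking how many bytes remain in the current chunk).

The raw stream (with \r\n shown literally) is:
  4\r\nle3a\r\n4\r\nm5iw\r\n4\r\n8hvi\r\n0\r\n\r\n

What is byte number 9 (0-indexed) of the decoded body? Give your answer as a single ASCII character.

Answer: h

Derivation:
Chunk 1: stream[0..1]='4' size=0x4=4, data at stream[3..7]='le3a' -> body[0..4], body so far='le3a'
Chunk 2: stream[9..10]='4' size=0x4=4, data at stream[12..16]='m5iw' -> body[4..8], body so far='le3am5iw'
Chunk 3: stream[18..19]='4' size=0x4=4, data at stream[21..25]='8hvi' -> body[8..12], body so far='le3am5iw8hvi'
Chunk 4: stream[27..28]='0' size=0 (terminator). Final body='le3am5iw8hvi' (12 bytes)
Body byte 9 = 'h'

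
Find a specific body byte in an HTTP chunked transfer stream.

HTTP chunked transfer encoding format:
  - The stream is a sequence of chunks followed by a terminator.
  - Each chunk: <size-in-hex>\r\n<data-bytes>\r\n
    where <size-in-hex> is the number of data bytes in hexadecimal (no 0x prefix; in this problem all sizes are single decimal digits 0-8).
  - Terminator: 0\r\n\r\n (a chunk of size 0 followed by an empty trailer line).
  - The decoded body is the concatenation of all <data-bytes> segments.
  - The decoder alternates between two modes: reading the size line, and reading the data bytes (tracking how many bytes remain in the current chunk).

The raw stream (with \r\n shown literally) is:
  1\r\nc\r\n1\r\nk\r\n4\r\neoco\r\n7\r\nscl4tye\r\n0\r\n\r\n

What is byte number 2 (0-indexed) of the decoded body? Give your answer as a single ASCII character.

Answer: e

Derivation:
Chunk 1: stream[0..1]='1' size=0x1=1, data at stream[3..4]='c' -> body[0..1], body so far='c'
Chunk 2: stream[6..7]='1' size=0x1=1, data at stream[9..10]='k' -> body[1..2], body so far='ck'
Chunk 3: stream[12..13]='4' size=0x4=4, data at stream[15..19]='eoco' -> body[2..6], body so far='ckeoco'
Chunk 4: stream[21..22]='7' size=0x7=7, data at stream[24..31]='scl4tye' -> body[6..13], body so far='ckeocoscl4tye'
Chunk 5: stream[33..34]='0' size=0 (terminator). Final body='ckeocoscl4tye' (13 bytes)
Body byte 2 = 'e'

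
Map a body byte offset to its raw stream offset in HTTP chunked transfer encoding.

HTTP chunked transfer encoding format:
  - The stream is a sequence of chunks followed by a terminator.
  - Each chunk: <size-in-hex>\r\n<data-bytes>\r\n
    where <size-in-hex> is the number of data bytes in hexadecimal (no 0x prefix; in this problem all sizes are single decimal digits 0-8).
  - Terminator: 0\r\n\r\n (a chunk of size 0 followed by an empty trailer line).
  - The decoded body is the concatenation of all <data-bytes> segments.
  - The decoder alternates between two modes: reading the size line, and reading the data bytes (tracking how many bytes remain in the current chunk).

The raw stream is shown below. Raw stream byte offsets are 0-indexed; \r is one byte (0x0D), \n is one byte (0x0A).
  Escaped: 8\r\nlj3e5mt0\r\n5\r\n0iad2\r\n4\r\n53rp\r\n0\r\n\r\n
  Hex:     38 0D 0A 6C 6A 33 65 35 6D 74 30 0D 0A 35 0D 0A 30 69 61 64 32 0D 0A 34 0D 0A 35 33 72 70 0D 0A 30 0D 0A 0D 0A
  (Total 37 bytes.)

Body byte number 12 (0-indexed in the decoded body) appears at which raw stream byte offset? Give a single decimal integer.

Answer: 20

Derivation:
Chunk 1: stream[0..1]='8' size=0x8=8, data at stream[3..11]='lj3e5mt0' -> body[0..8], body so far='lj3e5mt0'
Chunk 2: stream[13..14]='5' size=0x5=5, data at stream[16..21]='0iad2' -> body[8..13], body so far='lj3e5mt00iad2'
Chunk 3: stream[23..24]='4' size=0x4=4, data at stream[26..30]='53rp' -> body[13..17], body so far='lj3e5mt00iad253rp'
Chunk 4: stream[32..33]='0' size=0 (terminator). Final body='lj3e5mt00iad253rp' (17 bytes)
Body byte 12 at stream offset 20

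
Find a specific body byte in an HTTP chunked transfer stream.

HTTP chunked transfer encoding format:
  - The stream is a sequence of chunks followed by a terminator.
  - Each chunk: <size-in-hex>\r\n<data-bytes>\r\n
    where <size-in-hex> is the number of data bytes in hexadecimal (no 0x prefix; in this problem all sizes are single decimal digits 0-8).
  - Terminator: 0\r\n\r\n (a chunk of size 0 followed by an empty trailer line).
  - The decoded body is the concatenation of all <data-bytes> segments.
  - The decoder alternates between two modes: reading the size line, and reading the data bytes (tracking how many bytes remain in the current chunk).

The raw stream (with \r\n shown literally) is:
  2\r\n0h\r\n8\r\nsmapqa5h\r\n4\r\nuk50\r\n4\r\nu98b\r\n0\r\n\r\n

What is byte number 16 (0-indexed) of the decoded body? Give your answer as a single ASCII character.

Answer: 8

Derivation:
Chunk 1: stream[0..1]='2' size=0x2=2, data at stream[3..5]='0h' -> body[0..2], body so far='0h'
Chunk 2: stream[7..8]='8' size=0x8=8, data at stream[10..18]='smapqa5h' -> body[2..10], body so far='0hsmapqa5h'
Chunk 3: stream[20..21]='4' size=0x4=4, data at stream[23..27]='uk50' -> body[10..14], body so far='0hsmapqa5huk50'
Chunk 4: stream[29..30]='4' size=0x4=4, data at stream[32..36]='u98b' -> body[14..18], body so far='0hsmapqa5huk50u98b'
Chunk 5: stream[38..39]='0' size=0 (terminator). Final body='0hsmapqa5huk50u98b' (18 bytes)
Body byte 16 = '8'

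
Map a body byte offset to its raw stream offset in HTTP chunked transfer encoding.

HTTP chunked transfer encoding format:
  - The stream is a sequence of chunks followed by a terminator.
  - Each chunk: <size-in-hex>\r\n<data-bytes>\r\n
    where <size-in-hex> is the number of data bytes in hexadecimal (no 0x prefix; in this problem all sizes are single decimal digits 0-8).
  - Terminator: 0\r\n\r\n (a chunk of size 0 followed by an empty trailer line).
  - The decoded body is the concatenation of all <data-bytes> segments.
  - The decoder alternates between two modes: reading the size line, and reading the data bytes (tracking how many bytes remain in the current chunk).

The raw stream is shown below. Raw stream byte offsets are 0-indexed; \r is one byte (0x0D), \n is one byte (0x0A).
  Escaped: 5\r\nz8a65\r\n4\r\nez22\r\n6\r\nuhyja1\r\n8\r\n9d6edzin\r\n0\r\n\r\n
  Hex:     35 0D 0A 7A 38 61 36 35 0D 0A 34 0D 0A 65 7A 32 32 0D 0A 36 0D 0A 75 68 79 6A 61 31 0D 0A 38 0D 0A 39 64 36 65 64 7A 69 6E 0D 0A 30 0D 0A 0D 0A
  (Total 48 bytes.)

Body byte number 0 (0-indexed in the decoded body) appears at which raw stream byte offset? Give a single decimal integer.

Chunk 1: stream[0..1]='5' size=0x5=5, data at stream[3..8]='z8a65' -> body[0..5], body so far='z8a65'
Chunk 2: stream[10..11]='4' size=0x4=4, data at stream[13..17]='ez22' -> body[5..9], body so far='z8a65ez22'
Chunk 3: stream[19..20]='6' size=0x6=6, data at stream[22..28]='uhyja1' -> body[9..15], body so far='z8a65ez22uhyja1'
Chunk 4: stream[30..31]='8' size=0x8=8, data at stream[33..41]='9d6edzin' -> body[15..23], body so far='z8a65ez22uhyja19d6edzin'
Chunk 5: stream[43..44]='0' size=0 (terminator). Final body='z8a65ez22uhyja19d6edzin' (23 bytes)
Body byte 0 at stream offset 3

Answer: 3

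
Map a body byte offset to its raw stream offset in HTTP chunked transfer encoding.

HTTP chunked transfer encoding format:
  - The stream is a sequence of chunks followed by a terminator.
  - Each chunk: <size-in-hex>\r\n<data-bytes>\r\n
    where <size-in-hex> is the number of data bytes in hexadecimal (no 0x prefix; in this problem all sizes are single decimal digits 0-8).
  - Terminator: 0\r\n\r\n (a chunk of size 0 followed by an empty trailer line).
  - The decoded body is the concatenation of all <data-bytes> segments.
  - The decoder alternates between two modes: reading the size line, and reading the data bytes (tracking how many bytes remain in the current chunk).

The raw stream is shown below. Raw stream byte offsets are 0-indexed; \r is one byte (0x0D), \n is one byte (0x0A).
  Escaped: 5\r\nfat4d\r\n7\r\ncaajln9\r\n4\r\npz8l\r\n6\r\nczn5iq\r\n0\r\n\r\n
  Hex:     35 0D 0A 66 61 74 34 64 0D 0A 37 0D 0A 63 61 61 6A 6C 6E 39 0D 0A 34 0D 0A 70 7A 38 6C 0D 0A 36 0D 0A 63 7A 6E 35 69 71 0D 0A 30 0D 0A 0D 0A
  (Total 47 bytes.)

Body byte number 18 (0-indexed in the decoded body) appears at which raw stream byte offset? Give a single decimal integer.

Chunk 1: stream[0..1]='5' size=0x5=5, data at stream[3..8]='fat4d' -> body[0..5], body so far='fat4d'
Chunk 2: stream[10..11]='7' size=0x7=7, data at stream[13..20]='caajln9' -> body[5..12], body so far='fat4dcaajln9'
Chunk 3: stream[22..23]='4' size=0x4=4, data at stream[25..29]='pz8l' -> body[12..16], body so far='fat4dcaajln9pz8l'
Chunk 4: stream[31..32]='6' size=0x6=6, data at stream[34..40]='czn5iq' -> body[16..22], body so far='fat4dcaajln9pz8lczn5iq'
Chunk 5: stream[42..43]='0' size=0 (terminator). Final body='fat4dcaajln9pz8lczn5iq' (22 bytes)
Body byte 18 at stream offset 36

Answer: 36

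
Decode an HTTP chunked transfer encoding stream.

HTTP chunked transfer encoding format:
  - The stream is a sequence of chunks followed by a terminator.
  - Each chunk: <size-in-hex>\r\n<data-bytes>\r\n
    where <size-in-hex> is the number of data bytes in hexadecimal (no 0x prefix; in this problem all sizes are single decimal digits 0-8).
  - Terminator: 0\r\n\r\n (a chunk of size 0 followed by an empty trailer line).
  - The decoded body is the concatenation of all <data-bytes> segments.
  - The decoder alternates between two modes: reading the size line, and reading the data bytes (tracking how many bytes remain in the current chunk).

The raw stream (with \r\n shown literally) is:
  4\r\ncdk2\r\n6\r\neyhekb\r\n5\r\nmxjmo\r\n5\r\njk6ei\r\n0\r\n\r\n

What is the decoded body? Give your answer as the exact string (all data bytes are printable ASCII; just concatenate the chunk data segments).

Chunk 1: stream[0..1]='4' size=0x4=4, data at stream[3..7]='cdk2' -> body[0..4], body so far='cdk2'
Chunk 2: stream[9..10]='6' size=0x6=6, data at stream[12..18]='eyhekb' -> body[4..10], body so far='cdk2eyhekb'
Chunk 3: stream[20..21]='5' size=0x5=5, data at stream[23..28]='mxjmo' -> body[10..15], body so far='cdk2eyhekbmxjmo'
Chunk 4: stream[30..31]='5' size=0x5=5, data at stream[33..38]='jk6ei' -> body[15..20], body so far='cdk2eyhekbmxjmojk6ei'
Chunk 5: stream[40..41]='0' size=0 (terminator). Final body='cdk2eyhekbmxjmojk6ei' (20 bytes)

Answer: cdk2eyhekbmxjmojk6ei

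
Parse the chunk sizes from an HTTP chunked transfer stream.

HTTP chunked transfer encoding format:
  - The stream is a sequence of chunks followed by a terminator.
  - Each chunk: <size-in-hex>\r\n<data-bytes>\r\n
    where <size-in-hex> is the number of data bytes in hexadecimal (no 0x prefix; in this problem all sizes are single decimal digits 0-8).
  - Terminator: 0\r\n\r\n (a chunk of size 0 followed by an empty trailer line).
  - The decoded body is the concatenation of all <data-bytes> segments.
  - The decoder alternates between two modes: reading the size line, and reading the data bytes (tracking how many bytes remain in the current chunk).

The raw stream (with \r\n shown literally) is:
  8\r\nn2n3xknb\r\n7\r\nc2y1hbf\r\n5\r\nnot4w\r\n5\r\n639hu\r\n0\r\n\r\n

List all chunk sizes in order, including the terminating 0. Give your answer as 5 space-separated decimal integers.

Answer: 8 7 5 5 0

Derivation:
Chunk 1: stream[0..1]='8' size=0x8=8, data at stream[3..11]='n2n3xknb' -> body[0..8], body so far='n2n3xknb'
Chunk 2: stream[13..14]='7' size=0x7=7, data at stream[16..23]='c2y1hbf' -> body[8..15], body so far='n2n3xknbc2y1hbf'
Chunk 3: stream[25..26]='5' size=0x5=5, data at stream[28..33]='not4w' -> body[15..20], body so far='n2n3xknbc2y1hbfnot4w'
Chunk 4: stream[35..36]='5' size=0x5=5, data at stream[38..43]='639hu' -> body[20..25], body so far='n2n3xknbc2y1hbfnot4w639hu'
Chunk 5: stream[45..46]='0' size=0 (terminator). Final body='n2n3xknbc2y1hbfnot4w639hu' (25 bytes)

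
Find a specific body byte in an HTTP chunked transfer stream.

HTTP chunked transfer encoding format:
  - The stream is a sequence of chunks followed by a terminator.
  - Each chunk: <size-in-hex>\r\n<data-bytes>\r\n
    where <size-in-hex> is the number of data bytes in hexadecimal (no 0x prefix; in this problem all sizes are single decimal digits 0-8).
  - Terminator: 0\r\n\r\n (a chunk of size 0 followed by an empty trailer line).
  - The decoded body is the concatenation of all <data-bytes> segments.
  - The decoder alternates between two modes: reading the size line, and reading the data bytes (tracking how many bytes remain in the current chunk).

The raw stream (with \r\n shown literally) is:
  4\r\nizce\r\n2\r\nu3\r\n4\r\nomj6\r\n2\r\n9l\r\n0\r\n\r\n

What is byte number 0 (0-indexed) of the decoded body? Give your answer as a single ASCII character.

Answer: i

Derivation:
Chunk 1: stream[0..1]='4' size=0x4=4, data at stream[3..7]='izce' -> body[0..4], body so far='izce'
Chunk 2: stream[9..10]='2' size=0x2=2, data at stream[12..14]='u3' -> body[4..6], body so far='izceu3'
Chunk 3: stream[16..17]='4' size=0x4=4, data at stream[19..23]='omj6' -> body[6..10], body so far='izceu3omj6'
Chunk 4: stream[25..26]='2' size=0x2=2, data at stream[28..30]='9l' -> body[10..12], body so far='izceu3omj69l'
Chunk 5: stream[32..33]='0' size=0 (terminator). Final body='izceu3omj69l' (12 bytes)
Body byte 0 = 'i'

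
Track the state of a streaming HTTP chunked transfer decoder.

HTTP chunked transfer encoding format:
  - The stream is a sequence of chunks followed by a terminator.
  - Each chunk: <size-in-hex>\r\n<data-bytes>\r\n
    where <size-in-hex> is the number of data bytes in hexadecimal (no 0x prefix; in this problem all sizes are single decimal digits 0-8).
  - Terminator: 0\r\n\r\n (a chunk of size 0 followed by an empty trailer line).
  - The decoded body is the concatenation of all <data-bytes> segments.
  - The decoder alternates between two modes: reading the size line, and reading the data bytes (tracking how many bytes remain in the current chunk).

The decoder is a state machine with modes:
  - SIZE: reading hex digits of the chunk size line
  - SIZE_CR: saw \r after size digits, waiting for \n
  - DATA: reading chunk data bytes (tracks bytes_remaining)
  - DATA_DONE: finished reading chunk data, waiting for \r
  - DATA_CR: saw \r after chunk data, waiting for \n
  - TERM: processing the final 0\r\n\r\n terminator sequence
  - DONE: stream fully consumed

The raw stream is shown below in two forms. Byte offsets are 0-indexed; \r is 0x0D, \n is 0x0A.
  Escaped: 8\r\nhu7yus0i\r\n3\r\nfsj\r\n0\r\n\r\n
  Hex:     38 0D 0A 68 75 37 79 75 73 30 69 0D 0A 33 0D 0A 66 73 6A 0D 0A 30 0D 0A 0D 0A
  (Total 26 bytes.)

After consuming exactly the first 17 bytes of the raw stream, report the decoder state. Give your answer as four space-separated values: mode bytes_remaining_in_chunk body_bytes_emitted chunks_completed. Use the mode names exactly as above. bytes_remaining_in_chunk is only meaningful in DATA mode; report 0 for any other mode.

Answer: DATA 2 9 1

Derivation:
Byte 0 = '8': mode=SIZE remaining=0 emitted=0 chunks_done=0
Byte 1 = 0x0D: mode=SIZE_CR remaining=0 emitted=0 chunks_done=0
Byte 2 = 0x0A: mode=DATA remaining=8 emitted=0 chunks_done=0
Byte 3 = 'h': mode=DATA remaining=7 emitted=1 chunks_done=0
Byte 4 = 'u': mode=DATA remaining=6 emitted=2 chunks_done=0
Byte 5 = '7': mode=DATA remaining=5 emitted=3 chunks_done=0
Byte 6 = 'y': mode=DATA remaining=4 emitted=4 chunks_done=0
Byte 7 = 'u': mode=DATA remaining=3 emitted=5 chunks_done=0
Byte 8 = 's': mode=DATA remaining=2 emitted=6 chunks_done=0
Byte 9 = '0': mode=DATA remaining=1 emitted=7 chunks_done=0
Byte 10 = 'i': mode=DATA_DONE remaining=0 emitted=8 chunks_done=0
Byte 11 = 0x0D: mode=DATA_CR remaining=0 emitted=8 chunks_done=0
Byte 12 = 0x0A: mode=SIZE remaining=0 emitted=8 chunks_done=1
Byte 13 = '3': mode=SIZE remaining=0 emitted=8 chunks_done=1
Byte 14 = 0x0D: mode=SIZE_CR remaining=0 emitted=8 chunks_done=1
Byte 15 = 0x0A: mode=DATA remaining=3 emitted=8 chunks_done=1
Byte 16 = 'f': mode=DATA remaining=2 emitted=9 chunks_done=1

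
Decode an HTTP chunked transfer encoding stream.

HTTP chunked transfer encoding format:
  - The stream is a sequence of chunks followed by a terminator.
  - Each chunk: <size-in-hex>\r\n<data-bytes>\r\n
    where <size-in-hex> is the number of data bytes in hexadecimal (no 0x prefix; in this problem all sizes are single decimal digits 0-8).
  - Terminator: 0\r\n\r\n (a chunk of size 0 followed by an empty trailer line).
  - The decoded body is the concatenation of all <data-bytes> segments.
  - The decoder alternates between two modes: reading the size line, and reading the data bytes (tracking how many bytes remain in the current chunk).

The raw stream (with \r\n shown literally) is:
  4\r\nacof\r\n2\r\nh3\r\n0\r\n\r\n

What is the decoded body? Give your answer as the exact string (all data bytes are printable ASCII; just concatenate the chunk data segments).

Answer: acofh3

Derivation:
Chunk 1: stream[0..1]='4' size=0x4=4, data at stream[3..7]='acof' -> body[0..4], body so far='acof'
Chunk 2: stream[9..10]='2' size=0x2=2, data at stream[12..14]='h3' -> body[4..6], body so far='acofh3'
Chunk 3: stream[16..17]='0' size=0 (terminator). Final body='acofh3' (6 bytes)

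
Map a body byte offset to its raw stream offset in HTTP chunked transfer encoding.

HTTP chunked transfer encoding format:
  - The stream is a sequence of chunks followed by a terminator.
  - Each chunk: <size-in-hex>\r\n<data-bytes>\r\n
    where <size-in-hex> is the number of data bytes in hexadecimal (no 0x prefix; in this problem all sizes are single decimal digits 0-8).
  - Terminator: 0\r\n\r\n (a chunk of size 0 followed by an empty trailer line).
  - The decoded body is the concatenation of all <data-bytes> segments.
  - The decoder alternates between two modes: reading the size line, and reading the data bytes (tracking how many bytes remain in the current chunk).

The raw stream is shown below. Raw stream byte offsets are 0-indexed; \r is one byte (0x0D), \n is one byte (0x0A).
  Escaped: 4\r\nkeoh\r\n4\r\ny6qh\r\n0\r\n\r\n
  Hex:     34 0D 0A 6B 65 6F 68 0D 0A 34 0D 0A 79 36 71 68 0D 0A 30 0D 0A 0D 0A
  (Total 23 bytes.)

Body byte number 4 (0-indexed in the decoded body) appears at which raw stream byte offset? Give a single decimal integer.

Chunk 1: stream[0..1]='4' size=0x4=4, data at stream[3..7]='keoh' -> body[0..4], body so far='keoh'
Chunk 2: stream[9..10]='4' size=0x4=4, data at stream[12..16]='y6qh' -> body[4..8], body so far='keohy6qh'
Chunk 3: stream[18..19]='0' size=0 (terminator). Final body='keohy6qh' (8 bytes)
Body byte 4 at stream offset 12

Answer: 12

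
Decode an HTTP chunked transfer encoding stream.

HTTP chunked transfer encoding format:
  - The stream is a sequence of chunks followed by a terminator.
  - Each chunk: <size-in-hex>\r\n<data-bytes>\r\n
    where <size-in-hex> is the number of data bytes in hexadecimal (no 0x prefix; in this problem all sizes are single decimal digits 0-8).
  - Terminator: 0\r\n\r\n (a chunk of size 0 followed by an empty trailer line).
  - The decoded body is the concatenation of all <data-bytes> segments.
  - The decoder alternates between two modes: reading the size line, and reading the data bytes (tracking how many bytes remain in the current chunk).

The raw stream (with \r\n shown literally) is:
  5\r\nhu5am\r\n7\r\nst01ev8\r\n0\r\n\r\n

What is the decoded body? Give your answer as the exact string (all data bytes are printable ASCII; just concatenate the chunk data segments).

Chunk 1: stream[0..1]='5' size=0x5=5, data at stream[3..8]='hu5am' -> body[0..5], body so far='hu5am'
Chunk 2: stream[10..11]='7' size=0x7=7, data at stream[13..20]='st01ev8' -> body[5..12], body so far='hu5amst01ev8'
Chunk 3: stream[22..23]='0' size=0 (terminator). Final body='hu5amst01ev8' (12 bytes)

Answer: hu5amst01ev8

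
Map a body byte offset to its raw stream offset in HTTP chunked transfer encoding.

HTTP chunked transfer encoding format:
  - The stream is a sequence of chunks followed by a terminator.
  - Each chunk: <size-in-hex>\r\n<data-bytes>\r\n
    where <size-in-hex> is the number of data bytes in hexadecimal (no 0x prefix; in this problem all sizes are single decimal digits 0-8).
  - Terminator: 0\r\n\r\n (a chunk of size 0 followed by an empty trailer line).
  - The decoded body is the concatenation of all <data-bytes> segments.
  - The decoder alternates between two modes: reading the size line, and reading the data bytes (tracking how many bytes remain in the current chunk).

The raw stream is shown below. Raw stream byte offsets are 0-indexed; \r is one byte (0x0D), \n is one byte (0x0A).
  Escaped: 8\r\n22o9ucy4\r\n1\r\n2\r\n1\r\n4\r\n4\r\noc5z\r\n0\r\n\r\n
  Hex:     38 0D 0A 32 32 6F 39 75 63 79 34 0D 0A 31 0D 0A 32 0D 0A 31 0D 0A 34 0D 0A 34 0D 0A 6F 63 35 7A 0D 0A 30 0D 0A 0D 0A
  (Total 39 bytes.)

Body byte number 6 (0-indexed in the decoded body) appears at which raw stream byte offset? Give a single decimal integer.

Answer: 9

Derivation:
Chunk 1: stream[0..1]='8' size=0x8=8, data at stream[3..11]='22o9ucy4' -> body[0..8], body so far='22o9ucy4'
Chunk 2: stream[13..14]='1' size=0x1=1, data at stream[16..17]='2' -> body[8..9], body so far='22o9ucy42'
Chunk 3: stream[19..20]='1' size=0x1=1, data at stream[22..23]='4' -> body[9..10], body so far='22o9ucy424'
Chunk 4: stream[25..26]='4' size=0x4=4, data at stream[28..32]='oc5z' -> body[10..14], body so far='22o9ucy424oc5z'
Chunk 5: stream[34..35]='0' size=0 (terminator). Final body='22o9ucy424oc5z' (14 bytes)
Body byte 6 at stream offset 9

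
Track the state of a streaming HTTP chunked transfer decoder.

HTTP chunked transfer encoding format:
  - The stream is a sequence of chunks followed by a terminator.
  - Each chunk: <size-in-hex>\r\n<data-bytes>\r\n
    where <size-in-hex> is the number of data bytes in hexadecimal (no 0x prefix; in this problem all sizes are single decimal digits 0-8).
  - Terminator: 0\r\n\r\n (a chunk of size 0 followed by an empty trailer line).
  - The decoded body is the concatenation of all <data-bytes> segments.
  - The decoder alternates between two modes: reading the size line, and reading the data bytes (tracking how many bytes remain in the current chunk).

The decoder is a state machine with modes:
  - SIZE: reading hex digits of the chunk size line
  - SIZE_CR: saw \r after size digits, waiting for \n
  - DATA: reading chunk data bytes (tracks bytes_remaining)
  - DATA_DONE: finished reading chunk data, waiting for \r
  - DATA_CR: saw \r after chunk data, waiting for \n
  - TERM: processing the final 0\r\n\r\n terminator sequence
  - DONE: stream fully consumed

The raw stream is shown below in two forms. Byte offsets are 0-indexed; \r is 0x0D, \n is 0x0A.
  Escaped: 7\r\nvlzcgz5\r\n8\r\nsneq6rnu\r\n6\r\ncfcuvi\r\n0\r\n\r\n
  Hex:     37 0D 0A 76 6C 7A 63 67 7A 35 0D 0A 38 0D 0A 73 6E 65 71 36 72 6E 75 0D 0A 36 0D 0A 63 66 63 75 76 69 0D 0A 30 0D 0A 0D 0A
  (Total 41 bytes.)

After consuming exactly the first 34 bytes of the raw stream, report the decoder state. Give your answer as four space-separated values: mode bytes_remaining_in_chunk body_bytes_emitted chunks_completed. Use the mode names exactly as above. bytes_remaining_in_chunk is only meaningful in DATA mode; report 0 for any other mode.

Byte 0 = '7': mode=SIZE remaining=0 emitted=0 chunks_done=0
Byte 1 = 0x0D: mode=SIZE_CR remaining=0 emitted=0 chunks_done=0
Byte 2 = 0x0A: mode=DATA remaining=7 emitted=0 chunks_done=0
Byte 3 = 'v': mode=DATA remaining=6 emitted=1 chunks_done=0
Byte 4 = 'l': mode=DATA remaining=5 emitted=2 chunks_done=0
Byte 5 = 'z': mode=DATA remaining=4 emitted=3 chunks_done=0
Byte 6 = 'c': mode=DATA remaining=3 emitted=4 chunks_done=0
Byte 7 = 'g': mode=DATA remaining=2 emitted=5 chunks_done=0
Byte 8 = 'z': mode=DATA remaining=1 emitted=6 chunks_done=0
Byte 9 = '5': mode=DATA_DONE remaining=0 emitted=7 chunks_done=0
Byte 10 = 0x0D: mode=DATA_CR remaining=0 emitted=7 chunks_done=0
Byte 11 = 0x0A: mode=SIZE remaining=0 emitted=7 chunks_done=1
Byte 12 = '8': mode=SIZE remaining=0 emitted=7 chunks_done=1
Byte 13 = 0x0D: mode=SIZE_CR remaining=0 emitted=7 chunks_done=1
Byte 14 = 0x0A: mode=DATA remaining=8 emitted=7 chunks_done=1
Byte 15 = 's': mode=DATA remaining=7 emitted=8 chunks_done=1
Byte 16 = 'n': mode=DATA remaining=6 emitted=9 chunks_done=1
Byte 17 = 'e': mode=DATA remaining=5 emitted=10 chunks_done=1
Byte 18 = 'q': mode=DATA remaining=4 emitted=11 chunks_done=1
Byte 19 = '6': mode=DATA remaining=3 emitted=12 chunks_done=1
Byte 20 = 'r': mode=DATA remaining=2 emitted=13 chunks_done=1
Byte 21 = 'n': mode=DATA remaining=1 emitted=14 chunks_done=1
Byte 22 = 'u': mode=DATA_DONE remaining=0 emitted=15 chunks_done=1
Byte 23 = 0x0D: mode=DATA_CR remaining=0 emitted=15 chunks_done=1
Byte 24 = 0x0A: mode=SIZE remaining=0 emitted=15 chunks_done=2
Byte 25 = '6': mode=SIZE remaining=0 emitted=15 chunks_done=2
Byte 26 = 0x0D: mode=SIZE_CR remaining=0 emitted=15 chunks_done=2
Byte 27 = 0x0A: mode=DATA remaining=6 emitted=15 chunks_done=2
Byte 28 = 'c': mode=DATA remaining=5 emitted=16 chunks_done=2
Byte 29 = 'f': mode=DATA remaining=4 emitted=17 chunks_done=2
Byte 30 = 'c': mode=DATA remaining=3 emitted=18 chunks_done=2
Byte 31 = 'u': mode=DATA remaining=2 emitted=19 chunks_done=2
Byte 32 = 'v': mode=DATA remaining=1 emitted=20 chunks_done=2
Byte 33 = 'i': mode=DATA_DONE remaining=0 emitted=21 chunks_done=2

Answer: DATA_DONE 0 21 2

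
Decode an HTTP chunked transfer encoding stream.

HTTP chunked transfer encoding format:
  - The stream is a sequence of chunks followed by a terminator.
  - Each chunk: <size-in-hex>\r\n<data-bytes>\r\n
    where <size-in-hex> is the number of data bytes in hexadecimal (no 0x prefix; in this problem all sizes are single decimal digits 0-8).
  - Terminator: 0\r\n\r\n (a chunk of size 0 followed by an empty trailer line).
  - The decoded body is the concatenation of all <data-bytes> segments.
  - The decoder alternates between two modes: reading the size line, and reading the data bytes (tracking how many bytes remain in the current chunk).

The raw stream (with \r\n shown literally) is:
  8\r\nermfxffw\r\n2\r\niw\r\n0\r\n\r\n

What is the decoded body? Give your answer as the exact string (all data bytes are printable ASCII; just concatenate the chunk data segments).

Answer: ermfxffwiw

Derivation:
Chunk 1: stream[0..1]='8' size=0x8=8, data at stream[3..11]='ermfxffw' -> body[0..8], body so far='ermfxffw'
Chunk 2: stream[13..14]='2' size=0x2=2, data at stream[16..18]='iw' -> body[8..10], body so far='ermfxffwiw'
Chunk 3: stream[20..21]='0' size=0 (terminator). Final body='ermfxffwiw' (10 bytes)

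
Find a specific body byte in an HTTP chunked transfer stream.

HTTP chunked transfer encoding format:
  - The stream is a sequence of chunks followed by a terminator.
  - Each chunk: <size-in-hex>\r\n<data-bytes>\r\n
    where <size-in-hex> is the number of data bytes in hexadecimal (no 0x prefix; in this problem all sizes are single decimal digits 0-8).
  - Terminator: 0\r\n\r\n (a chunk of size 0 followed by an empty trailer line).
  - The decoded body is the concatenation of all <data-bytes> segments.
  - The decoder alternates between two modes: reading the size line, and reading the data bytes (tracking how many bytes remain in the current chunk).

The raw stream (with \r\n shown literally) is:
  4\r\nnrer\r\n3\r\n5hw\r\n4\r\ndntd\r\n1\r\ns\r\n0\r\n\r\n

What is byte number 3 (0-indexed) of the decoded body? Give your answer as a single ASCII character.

Chunk 1: stream[0..1]='4' size=0x4=4, data at stream[3..7]='nrer' -> body[0..4], body so far='nrer'
Chunk 2: stream[9..10]='3' size=0x3=3, data at stream[12..15]='5hw' -> body[4..7], body so far='nrer5hw'
Chunk 3: stream[17..18]='4' size=0x4=4, data at stream[20..24]='dntd' -> body[7..11], body so far='nrer5hwdntd'
Chunk 4: stream[26..27]='1' size=0x1=1, data at stream[29..30]='s' -> body[11..12], body so far='nrer5hwdntds'
Chunk 5: stream[32..33]='0' size=0 (terminator). Final body='nrer5hwdntds' (12 bytes)
Body byte 3 = 'r'

Answer: r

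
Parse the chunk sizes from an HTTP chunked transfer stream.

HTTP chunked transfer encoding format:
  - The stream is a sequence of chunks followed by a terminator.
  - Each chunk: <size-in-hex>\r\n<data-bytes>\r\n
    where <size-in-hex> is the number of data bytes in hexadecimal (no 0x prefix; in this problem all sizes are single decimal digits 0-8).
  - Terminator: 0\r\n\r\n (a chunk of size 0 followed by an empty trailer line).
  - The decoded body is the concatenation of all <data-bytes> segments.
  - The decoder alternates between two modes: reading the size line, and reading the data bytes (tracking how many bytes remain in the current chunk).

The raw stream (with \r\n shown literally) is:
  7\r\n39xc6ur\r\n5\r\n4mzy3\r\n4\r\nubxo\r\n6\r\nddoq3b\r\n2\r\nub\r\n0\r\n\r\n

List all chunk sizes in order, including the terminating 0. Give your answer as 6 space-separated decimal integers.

Chunk 1: stream[0..1]='7' size=0x7=7, data at stream[3..10]='39xc6ur' -> body[0..7], body so far='39xc6ur'
Chunk 2: stream[12..13]='5' size=0x5=5, data at stream[15..20]='4mzy3' -> body[7..12], body so far='39xc6ur4mzy3'
Chunk 3: stream[22..23]='4' size=0x4=4, data at stream[25..29]='ubxo' -> body[12..16], body so far='39xc6ur4mzy3ubxo'
Chunk 4: stream[31..32]='6' size=0x6=6, data at stream[34..40]='ddoq3b' -> body[16..22], body so far='39xc6ur4mzy3ubxoddoq3b'
Chunk 5: stream[42..43]='2' size=0x2=2, data at stream[45..47]='ub' -> body[22..24], body so far='39xc6ur4mzy3ubxoddoq3bub'
Chunk 6: stream[49..50]='0' size=0 (terminator). Final body='39xc6ur4mzy3ubxoddoq3bub' (24 bytes)

Answer: 7 5 4 6 2 0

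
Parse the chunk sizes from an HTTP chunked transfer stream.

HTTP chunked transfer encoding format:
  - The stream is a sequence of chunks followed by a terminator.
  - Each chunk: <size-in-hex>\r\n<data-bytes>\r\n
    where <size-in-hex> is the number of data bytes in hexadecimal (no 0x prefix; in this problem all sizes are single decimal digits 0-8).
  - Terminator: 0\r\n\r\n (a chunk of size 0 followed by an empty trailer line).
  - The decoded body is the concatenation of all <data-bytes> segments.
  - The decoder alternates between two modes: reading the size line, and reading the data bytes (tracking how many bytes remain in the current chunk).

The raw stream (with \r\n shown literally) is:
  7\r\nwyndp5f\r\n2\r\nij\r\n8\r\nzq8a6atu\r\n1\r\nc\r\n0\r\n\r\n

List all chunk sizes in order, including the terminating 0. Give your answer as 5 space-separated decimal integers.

Answer: 7 2 8 1 0

Derivation:
Chunk 1: stream[0..1]='7' size=0x7=7, data at stream[3..10]='wyndp5f' -> body[0..7], body so far='wyndp5f'
Chunk 2: stream[12..13]='2' size=0x2=2, data at stream[15..17]='ij' -> body[7..9], body so far='wyndp5fij'
Chunk 3: stream[19..20]='8' size=0x8=8, data at stream[22..30]='zq8a6atu' -> body[9..17], body so far='wyndp5fijzq8a6atu'
Chunk 4: stream[32..33]='1' size=0x1=1, data at stream[35..36]='c' -> body[17..18], body so far='wyndp5fijzq8a6atuc'
Chunk 5: stream[38..39]='0' size=0 (terminator). Final body='wyndp5fijzq8a6atuc' (18 bytes)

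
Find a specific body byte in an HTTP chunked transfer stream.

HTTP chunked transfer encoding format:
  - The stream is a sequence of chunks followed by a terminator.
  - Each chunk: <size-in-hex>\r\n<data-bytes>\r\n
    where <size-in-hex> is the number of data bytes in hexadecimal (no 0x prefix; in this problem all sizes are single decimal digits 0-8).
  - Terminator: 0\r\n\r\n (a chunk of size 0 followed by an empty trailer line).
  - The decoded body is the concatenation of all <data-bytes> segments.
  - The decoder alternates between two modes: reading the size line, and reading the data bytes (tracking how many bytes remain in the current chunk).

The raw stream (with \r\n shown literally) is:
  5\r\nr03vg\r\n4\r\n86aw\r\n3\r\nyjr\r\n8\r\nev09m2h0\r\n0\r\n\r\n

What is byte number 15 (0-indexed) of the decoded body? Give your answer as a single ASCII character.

Answer: 9

Derivation:
Chunk 1: stream[0..1]='5' size=0x5=5, data at stream[3..8]='r03vg' -> body[0..5], body so far='r03vg'
Chunk 2: stream[10..11]='4' size=0x4=4, data at stream[13..17]='86aw' -> body[5..9], body so far='r03vg86aw'
Chunk 3: stream[19..20]='3' size=0x3=3, data at stream[22..25]='yjr' -> body[9..12], body so far='r03vg86awyjr'
Chunk 4: stream[27..28]='8' size=0x8=8, data at stream[30..38]='ev09m2h0' -> body[12..20], body so far='r03vg86awyjrev09m2h0'
Chunk 5: stream[40..41]='0' size=0 (terminator). Final body='r03vg86awyjrev09m2h0' (20 bytes)
Body byte 15 = '9'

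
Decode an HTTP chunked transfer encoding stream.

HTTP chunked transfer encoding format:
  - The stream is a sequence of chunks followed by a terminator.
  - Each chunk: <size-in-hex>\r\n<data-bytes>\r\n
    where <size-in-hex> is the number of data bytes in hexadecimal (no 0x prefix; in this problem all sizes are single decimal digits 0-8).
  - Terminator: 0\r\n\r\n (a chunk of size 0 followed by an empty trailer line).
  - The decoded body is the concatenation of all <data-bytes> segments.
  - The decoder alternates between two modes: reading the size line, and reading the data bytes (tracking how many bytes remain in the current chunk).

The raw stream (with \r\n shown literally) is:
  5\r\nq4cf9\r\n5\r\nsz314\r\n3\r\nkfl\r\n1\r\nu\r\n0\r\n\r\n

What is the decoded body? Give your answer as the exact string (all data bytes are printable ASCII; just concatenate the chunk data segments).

Chunk 1: stream[0..1]='5' size=0x5=5, data at stream[3..8]='q4cf9' -> body[0..5], body so far='q4cf9'
Chunk 2: stream[10..11]='5' size=0x5=5, data at stream[13..18]='sz314' -> body[5..10], body so far='q4cf9sz314'
Chunk 3: stream[20..21]='3' size=0x3=3, data at stream[23..26]='kfl' -> body[10..13], body so far='q4cf9sz314kfl'
Chunk 4: stream[28..29]='1' size=0x1=1, data at stream[31..32]='u' -> body[13..14], body so far='q4cf9sz314kflu'
Chunk 5: stream[34..35]='0' size=0 (terminator). Final body='q4cf9sz314kflu' (14 bytes)

Answer: q4cf9sz314kflu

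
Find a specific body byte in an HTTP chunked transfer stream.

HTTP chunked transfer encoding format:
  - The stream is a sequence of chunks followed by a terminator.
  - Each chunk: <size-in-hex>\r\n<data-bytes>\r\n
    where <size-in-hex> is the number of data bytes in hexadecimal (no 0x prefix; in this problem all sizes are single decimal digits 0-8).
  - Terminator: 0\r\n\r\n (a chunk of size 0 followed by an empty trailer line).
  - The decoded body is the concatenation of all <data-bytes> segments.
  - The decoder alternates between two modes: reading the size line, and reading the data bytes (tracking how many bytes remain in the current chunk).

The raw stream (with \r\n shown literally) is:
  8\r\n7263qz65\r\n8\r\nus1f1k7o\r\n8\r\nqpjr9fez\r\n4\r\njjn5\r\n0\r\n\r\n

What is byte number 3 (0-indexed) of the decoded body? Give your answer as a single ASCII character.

Answer: 3

Derivation:
Chunk 1: stream[0..1]='8' size=0x8=8, data at stream[3..11]='7263qz65' -> body[0..8], body so far='7263qz65'
Chunk 2: stream[13..14]='8' size=0x8=8, data at stream[16..24]='us1f1k7o' -> body[8..16], body so far='7263qz65us1f1k7o'
Chunk 3: stream[26..27]='8' size=0x8=8, data at stream[29..37]='qpjr9fez' -> body[16..24], body so far='7263qz65us1f1k7oqpjr9fez'
Chunk 4: stream[39..40]='4' size=0x4=4, data at stream[42..46]='jjn5' -> body[24..28], body so far='7263qz65us1f1k7oqpjr9fezjjn5'
Chunk 5: stream[48..49]='0' size=0 (terminator). Final body='7263qz65us1f1k7oqpjr9fezjjn5' (28 bytes)
Body byte 3 = '3'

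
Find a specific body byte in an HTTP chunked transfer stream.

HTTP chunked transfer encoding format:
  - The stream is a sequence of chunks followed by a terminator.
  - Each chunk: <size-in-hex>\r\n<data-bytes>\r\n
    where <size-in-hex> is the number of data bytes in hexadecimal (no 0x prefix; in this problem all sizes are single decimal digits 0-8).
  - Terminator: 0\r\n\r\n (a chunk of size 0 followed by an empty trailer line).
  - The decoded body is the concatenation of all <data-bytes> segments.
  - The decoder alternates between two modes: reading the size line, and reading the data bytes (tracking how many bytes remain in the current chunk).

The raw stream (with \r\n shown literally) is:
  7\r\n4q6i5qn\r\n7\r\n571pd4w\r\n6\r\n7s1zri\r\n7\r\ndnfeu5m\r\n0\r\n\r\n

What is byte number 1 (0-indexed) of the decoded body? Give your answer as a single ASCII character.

Answer: q

Derivation:
Chunk 1: stream[0..1]='7' size=0x7=7, data at stream[3..10]='4q6i5qn' -> body[0..7], body so far='4q6i5qn'
Chunk 2: stream[12..13]='7' size=0x7=7, data at stream[15..22]='571pd4w' -> body[7..14], body so far='4q6i5qn571pd4w'
Chunk 3: stream[24..25]='6' size=0x6=6, data at stream[27..33]='7s1zri' -> body[14..20], body so far='4q6i5qn571pd4w7s1zri'
Chunk 4: stream[35..36]='7' size=0x7=7, data at stream[38..45]='dnfeu5m' -> body[20..27], body so far='4q6i5qn571pd4w7s1zridnfeu5m'
Chunk 5: stream[47..48]='0' size=0 (terminator). Final body='4q6i5qn571pd4w7s1zridnfeu5m' (27 bytes)
Body byte 1 = 'q'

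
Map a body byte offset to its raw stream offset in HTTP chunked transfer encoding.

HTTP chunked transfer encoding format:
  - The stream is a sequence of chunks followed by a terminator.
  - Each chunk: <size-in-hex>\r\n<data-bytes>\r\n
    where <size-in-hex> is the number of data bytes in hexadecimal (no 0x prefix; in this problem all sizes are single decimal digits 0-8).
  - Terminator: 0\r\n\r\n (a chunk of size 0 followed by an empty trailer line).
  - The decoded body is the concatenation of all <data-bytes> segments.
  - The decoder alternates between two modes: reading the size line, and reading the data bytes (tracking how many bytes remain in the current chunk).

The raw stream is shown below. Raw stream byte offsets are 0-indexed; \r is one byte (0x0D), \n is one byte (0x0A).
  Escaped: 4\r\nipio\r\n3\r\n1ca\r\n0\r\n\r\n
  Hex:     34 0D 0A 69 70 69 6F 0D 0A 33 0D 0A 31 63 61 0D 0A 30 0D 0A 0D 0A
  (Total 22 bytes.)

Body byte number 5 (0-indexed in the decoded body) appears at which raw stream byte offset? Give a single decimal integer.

Chunk 1: stream[0..1]='4' size=0x4=4, data at stream[3..7]='ipio' -> body[0..4], body so far='ipio'
Chunk 2: stream[9..10]='3' size=0x3=3, data at stream[12..15]='1ca' -> body[4..7], body so far='ipio1ca'
Chunk 3: stream[17..18]='0' size=0 (terminator). Final body='ipio1ca' (7 bytes)
Body byte 5 at stream offset 13

Answer: 13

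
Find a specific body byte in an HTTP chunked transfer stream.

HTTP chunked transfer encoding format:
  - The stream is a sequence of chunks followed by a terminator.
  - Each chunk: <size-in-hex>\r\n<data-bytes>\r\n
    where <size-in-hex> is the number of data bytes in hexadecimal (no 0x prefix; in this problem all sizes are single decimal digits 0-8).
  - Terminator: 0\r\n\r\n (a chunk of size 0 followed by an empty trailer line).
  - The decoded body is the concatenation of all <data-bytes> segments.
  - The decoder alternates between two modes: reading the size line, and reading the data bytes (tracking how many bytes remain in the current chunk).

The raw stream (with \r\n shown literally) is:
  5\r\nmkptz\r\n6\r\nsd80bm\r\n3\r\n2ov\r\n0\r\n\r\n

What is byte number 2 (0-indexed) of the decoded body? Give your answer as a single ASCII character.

Answer: p

Derivation:
Chunk 1: stream[0..1]='5' size=0x5=5, data at stream[3..8]='mkptz' -> body[0..5], body so far='mkptz'
Chunk 2: stream[10..11]='6' size=0x6=6, data at stream[13..19]='sd80bm' -> body[5..11], body so far='mkptzsd80bm'
Chunk 3: stream[21..22]='3' size=0x3=3, data at stream[24..27]='2ov' -> body[11..14], body so far='mkptzsd80bm2ov'
Chunk 4: stream[29..30]='0' size=0 (terminator). Final body='mkptzsd80bm2ov' (14 bytes)
Body byte 2 = 'p'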